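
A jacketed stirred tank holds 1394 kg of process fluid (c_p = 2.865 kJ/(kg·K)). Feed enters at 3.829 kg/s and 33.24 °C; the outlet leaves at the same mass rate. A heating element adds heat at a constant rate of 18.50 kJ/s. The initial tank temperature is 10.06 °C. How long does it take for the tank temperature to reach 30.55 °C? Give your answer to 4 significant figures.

M c_p dT/dt = ṁ c_p (T_in − T) + Q̇.
τ = M/ṁ = 364.064 s; T_ss = T_in + Q̇/(ṁ c_p) = 34.9264 °C.
T(t) = T_ss + (T₀ − T_ss) e^(−t/τ). Set T = 30.55:
e^(−t/τ) = (30.55 − 34.9264)/(10.06 − 34.9264) = 0.175997
t = −364.064 · ln(0.175997) = 632.484 s.

632.5 s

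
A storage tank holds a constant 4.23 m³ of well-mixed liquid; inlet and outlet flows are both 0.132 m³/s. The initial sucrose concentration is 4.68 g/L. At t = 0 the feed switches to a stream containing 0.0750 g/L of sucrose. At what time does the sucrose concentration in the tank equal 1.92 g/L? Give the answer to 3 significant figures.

Unsteady species balance (constant V, well mixed): V dC/dt = Q(C_in − C), so τ = V/Q = 32.045 s.
C(t) = C_in + (C₀ − C_in) e^(−t/τ). Set C = 1.92 and solve for t:
e^(−t/τ) = (C − C_in)/(C₀ − C_in) = (1.92 − 0.0750)/(4.68 − 0.0750) = 0.40065
t = −τ ln(…) = 32.045 × 0.91466 = 29.311 s.

29.3 s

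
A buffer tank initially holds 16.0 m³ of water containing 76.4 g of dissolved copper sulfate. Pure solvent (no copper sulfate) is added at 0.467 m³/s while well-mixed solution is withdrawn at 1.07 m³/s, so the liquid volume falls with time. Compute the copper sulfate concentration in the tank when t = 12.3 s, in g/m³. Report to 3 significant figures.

Let m(t) be the amount of copper sulfate. Volume: V(t) = V₀ + (Q_in − Q_out) t = 16.0 − 0.60300 t; V(12.3) = 8.5831 m³.
No copper sulfate enters, so dm/dt = −Q_out · (m/V).
Separate: dm/m = −Q_out dt/V(t) ⇒ ln(m/m₀) = −(Q_out/(Q_in−Q_out)) ln(V/V₀).
m = m₀ (V₀/V)^(Q_out/(Q_in−Q_out)) = 76.4 × (16.0/8.5831)^(-1.7745) = 25.301 g.
C = m/V = 25.301/8.5831 = 2.9478 g/m³.

2.95 g/m³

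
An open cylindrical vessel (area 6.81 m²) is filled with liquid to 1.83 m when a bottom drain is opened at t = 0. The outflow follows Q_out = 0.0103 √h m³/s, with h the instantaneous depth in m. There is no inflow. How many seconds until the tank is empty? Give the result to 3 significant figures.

1790 s

Accumulation of liquid (constant cross-section A): A dh/dt = −0.0103 √h.
∫ h^(−1/2) dh = −(0.0103/A) ∫ dt, giving 2√h = 2√h₀ − (0.0103/A) t.
Set h = 0: 2√h₀ = (0.0103/A) t_empty ⇒ t_empty = 2A√h₀/0.0103.
t_empty = 2·6.81·√1.83/0.0103 = 13.620·1.3528/0.0103 = 1788.8 s.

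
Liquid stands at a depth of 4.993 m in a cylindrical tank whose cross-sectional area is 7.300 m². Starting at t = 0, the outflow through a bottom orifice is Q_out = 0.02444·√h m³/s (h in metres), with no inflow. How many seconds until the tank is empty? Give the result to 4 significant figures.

1335 s

With no inflow, A dh/dt = −0.02444 √h.
This is separable: 2 d(√h)/dt = −0.02444/A, so √h = √h₀ − (0.02444/(2A)) t.
Set h = 0: 2√h₀ = (0.02444/A) t_empty ⇒ t_empty = 2A√h₀/0.02444.
t_empty = 2·7.300·√4.993/0.02444 = 14.6000·2.23450/0.02444 = 1334.85 s.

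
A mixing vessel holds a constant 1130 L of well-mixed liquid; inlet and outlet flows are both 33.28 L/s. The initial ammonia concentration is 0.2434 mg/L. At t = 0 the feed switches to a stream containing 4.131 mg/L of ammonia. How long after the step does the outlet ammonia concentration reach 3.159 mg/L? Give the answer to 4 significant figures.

Mass balance on the solute (V constant): V dC/dt = Q(C_in − C), so τ = V/Q = 33.9543 s.
C(t) = C_in + (C₀ − C_in) e^(−t/τ). Set C = 3.159 and solve for t:
e^(−t/τ) = (C − C_in)/(C₀ − C_in) = (3.159 − 4.131)/(0.2434 − 4.131) = 0.250026
t = −τ ln(…) = 33.9543 × 1.38619 = 47.0672 s.

47.07 s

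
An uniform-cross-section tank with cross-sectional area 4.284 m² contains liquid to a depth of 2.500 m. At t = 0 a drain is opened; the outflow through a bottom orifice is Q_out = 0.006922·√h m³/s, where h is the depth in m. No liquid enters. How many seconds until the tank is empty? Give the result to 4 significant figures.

1957 s

A dh/dt = −Q_out = −0.006922 √h.
∫ h^(−1/2) dh = −(0.006922/A) ∫ dt, giving 2√h = 2√h₀ − (0.006922/A) t.
Tank is empty when √h = 0: t_empty = 2A√h₀/0.006922.
t_empty = 2·4.284·√2.500/0.006922 = 8.56800·1.58114/0.006922 = 1957.12 s.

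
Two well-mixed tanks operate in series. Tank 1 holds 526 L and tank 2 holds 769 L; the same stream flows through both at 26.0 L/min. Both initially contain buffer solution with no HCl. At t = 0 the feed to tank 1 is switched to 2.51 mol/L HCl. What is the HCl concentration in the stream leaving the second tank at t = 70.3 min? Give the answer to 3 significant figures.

1.94 mol/L

Each tank obeys Vᵢ dCᵢ/dt = Q(Cᵢ₋₁ − Cᵢ), so τᵢ = Vᵢ/Q.
τ₁ = 526/26.0 = 20.231 min; τ₂ = 769/26.0 = 29.577 min.
Tank 1: C₁ = C_in(1 − e^(−t/τ₁)). Tank 2 (τ₁ ≠ τ₂): C₂ = C_in[1 − (τ₁ e^(−t/τ₁) − τ₂ e^(−t/τ₂))/(τ₁ − τ₂)].
At t = 70.3: e^(−t/τ₁) = 0.030965, e^(−t/τ₂) = 0.092842.
C₂ = 2.51·[1 − (20.231·0.030965 − 29.577·0.092842)/(-9.3462)] = 2.51·0.77322 = 1.9408 mol/L.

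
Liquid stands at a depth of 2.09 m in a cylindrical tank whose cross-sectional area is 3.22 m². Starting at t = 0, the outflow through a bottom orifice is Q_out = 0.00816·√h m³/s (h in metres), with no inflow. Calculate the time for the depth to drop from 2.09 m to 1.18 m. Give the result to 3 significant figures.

284 s

A dh/dt = −Q_out = −0.00816 √h.
This is separable: 2 d(√h)/dt = −0.00816/A, so √h = √h₀ − (0.00816/(2A)) t.
t = 2A(√h₀ − √h)/0.00816 = 2·3.22·(√2.09 − √1.18)/0.00816
  = 6.4400 × (1.4457 − 1.0863) / 0.00816 = 283.65 s.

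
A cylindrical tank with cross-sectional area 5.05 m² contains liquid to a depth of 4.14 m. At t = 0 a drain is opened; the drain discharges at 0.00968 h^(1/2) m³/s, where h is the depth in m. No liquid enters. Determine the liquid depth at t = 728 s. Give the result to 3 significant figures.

A dh/dt = −Q_out = −0.00968 √h.
This is separable: 2 d(√h)/dt = −0.00968/A, so √h = √h₀ − (0.00968/(2A)) t.
√h = √4.14 − 0.00968·728/(2·5.05) = 2.0347 − 0.69773 = 1.3370.
h = 1.3370² = 1.7875 m.

1.79 m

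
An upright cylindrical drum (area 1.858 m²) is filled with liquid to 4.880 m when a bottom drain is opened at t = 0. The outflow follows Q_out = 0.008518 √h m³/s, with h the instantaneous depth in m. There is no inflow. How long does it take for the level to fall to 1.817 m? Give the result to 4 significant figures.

Mass balance (ρ constant): A dh/dt = −0.008518 √h.
This is separable: 2 d(√h)/dt = −0.008518/A, so √h = √h₀ − (0.008518/(2A)) t.
t = 2A(√h₀ − √h)/0.008518 = 2·1.858·(√4.880 − √1.817)/0.008518
  = 3.71600 × (2.20907 − 1.34796) / 0.008518 = 375.662 s.

375.7 s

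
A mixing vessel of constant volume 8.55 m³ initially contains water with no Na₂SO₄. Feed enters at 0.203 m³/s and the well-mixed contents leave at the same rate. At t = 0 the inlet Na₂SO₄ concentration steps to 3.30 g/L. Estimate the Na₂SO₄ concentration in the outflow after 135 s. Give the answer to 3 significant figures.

3.17 g/L

Mass balance on the solute (V constant): V dC/dt = Q(C_in − C).
Time constant τ = V/Q = 8.55/0.203 = 42.118 s.
Solution: C(t) = C_in + (C₀ − C_in) e^(−t/τ).
C(135) = 3.30 + (0 − 3.30)·e^(−135/42.118) = 3.30 + (-3.3000)·0.040548 = 3.1662 g/L.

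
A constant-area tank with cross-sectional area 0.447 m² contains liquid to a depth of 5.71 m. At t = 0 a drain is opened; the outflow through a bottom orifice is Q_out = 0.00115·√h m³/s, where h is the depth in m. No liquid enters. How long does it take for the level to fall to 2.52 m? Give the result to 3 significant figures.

With no inflow, A dh/dt = −0.00115 √h.
This is separable: 2 d(√h)/dt = −0.00115/A, so √h = √h₀ − (0.00115/(2A)) t.
t = 2A(√h₀ − √h)/0.00115 = 2·0.447·(√5.71 − √2.52)/0.00115
  = 0.89400 × (2.3896 − 1.5875) / 0.00115 = 623.55 s.

624 s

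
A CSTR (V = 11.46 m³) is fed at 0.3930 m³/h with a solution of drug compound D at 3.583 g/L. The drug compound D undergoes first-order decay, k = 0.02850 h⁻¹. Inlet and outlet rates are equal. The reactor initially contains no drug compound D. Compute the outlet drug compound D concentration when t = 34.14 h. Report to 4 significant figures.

1.727 g/L

Species balance: V dC/dt = Q C_in − Q C − k V C.
dC/dt = (Q/V) C_in − (Q/V + k) C; effective rate a = Q/V + k = 0.0342932 + 0.02850 = 0.0627932 h⁻¹.
C_ss = Q C_in/(Q + kV) = 1.95678 g/L; C(t) = C_ss + (C₀ − C_ss) e^(−a t).
C(34.14) = 1.95678 + (-1.95678)·e^(−0.0627932·34.14) = 1.95678 + (-1.95678)·0.117213 = 1.72742 g/L.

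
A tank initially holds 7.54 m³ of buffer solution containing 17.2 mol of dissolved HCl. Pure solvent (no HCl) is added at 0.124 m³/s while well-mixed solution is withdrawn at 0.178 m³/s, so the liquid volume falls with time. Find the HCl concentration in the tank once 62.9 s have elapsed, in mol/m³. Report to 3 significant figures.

0.577 mol/m³

Total volume: dV/dt = Q_in − Q_out = -0.054000 m³/s, so V(t) = 7.54 − 0.054000 t and V(62.9) = 4.1434 m³.
Solute balance: dm/dt = 0 − Q_out C = −Q_out m/V(t).
dm/m = −Q_out dt/(V₀ − 0.054000 t); integrating gives ln(m/m₀) = −(Q_out/(Q_in−Q_out)) ln(V/V₀).
m = m₀ (V₀/V)^(Q_out/(Q_in−Q_out)) = 17.2 × (7.54/4.1434)^(-3.2963) = 2.3903 mol.
C = m/V = 2.3903/4.1434 = 0.57688 mol/m³.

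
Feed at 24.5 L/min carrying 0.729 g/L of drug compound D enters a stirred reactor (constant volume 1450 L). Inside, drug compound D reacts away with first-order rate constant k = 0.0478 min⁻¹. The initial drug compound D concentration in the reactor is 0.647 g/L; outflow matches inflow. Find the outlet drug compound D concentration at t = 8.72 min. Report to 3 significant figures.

0.450 g/L

Species balance: V dC/dt = Q C_in − Q C − k V C.
This is linear with rate a = Q/V + k = 0.064697 min⁻¹.
C_ss = Q C_in/(Q + kV) = 0.19039 g/L; C(t) = C_ss + (C₀ − C_ss) e^(−a t).
C(8.72) = 0.19039 + (0.45661)·e^(−0.064697·8.72) = 0.19039 + (0.45661)·0.56884 = 0.45013 g/L.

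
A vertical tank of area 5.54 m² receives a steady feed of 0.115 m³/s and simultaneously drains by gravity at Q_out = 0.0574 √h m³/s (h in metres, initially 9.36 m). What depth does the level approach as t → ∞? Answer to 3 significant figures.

4.01 m

Accumulation of liquid (constant cross-section A): A dh/dt = Q_in − 0.0574 √h. At steady state dh/dt = 0:
Q_in = 0.0574 √h_ss ⇒ √h_ss = 0.115/0.0574 = 2.0035.
h_ss = 2.0035² = 4.0139 m. (Since h₀ = 9.36 m > h_ss, the level will fall toward this value.)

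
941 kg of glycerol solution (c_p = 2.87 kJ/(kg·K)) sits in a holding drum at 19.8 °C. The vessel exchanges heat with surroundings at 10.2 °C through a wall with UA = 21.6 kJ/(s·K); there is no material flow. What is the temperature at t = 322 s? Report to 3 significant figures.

Lumped-capacitance energy balance: M c_p dT/dt = UA(T_amb − T).
dT/dt = (T_ss − T)/τ with T_ss = T_amb = 10.200 °C, τ = M c_p/UA = 941·2.87/21.6 = 125.03 s.
This is linear first-order; T(t) = T_ss + (T₀ − T_ss) e^(−t/τ).
T(322) = 10.200 + (9.6000)·0.076126 = 10.931 °C.

10.9 °C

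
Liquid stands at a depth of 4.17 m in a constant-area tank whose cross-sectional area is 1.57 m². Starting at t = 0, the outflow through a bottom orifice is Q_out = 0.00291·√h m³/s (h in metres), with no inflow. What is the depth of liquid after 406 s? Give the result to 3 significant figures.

With no inflow, A dh/dt = −0.00291 √h.
This is separable: 2 d(√h)/dt = −0.00291/A, so √h = √h₀ − (0.00291/(2A)) t.
√h = √4.17 − 0.00291·406/(2·1.57) = 2.0421 − 0.37626 = 1.6658.
h = 1.6658² = 2.7749 m.

2.77 m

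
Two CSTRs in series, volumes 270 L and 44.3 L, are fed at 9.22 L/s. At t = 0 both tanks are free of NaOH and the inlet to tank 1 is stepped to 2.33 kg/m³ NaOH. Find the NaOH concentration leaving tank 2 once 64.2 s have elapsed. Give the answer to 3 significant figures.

2.02 kg/m³

Species balance on tank i: dCᵢ/dt = (Cᵢ₋₁ − Cᵢ)/τᵢ with τᵢ = Vᵢ/Q.
τ₁ = 270/9.22 = 29.284 s; τ₂ = 44.3/9.22 = 4.8048 s.
Tank 1: C₁ = C_in(1 − e^(−t/τ₁)). Tank 2 (τ₁ ≠ τ₂): C₂ = C_in[1 − (τ₁ e^(−t/τ₁) − τ₂ e^(−t/τ₂))/(τ₁ − τ₂)].
At t = 64.2: e^(−t/τ₁) = 0.11166, e^(−t/τ₂) = 1.5743e-06.
C₂ = 2.33·[1 − (29.284·0.11166 − 4.8048·1.5743e-06)/(24.479)] = 2.33·0.86643 = 2.0188 kg/m³.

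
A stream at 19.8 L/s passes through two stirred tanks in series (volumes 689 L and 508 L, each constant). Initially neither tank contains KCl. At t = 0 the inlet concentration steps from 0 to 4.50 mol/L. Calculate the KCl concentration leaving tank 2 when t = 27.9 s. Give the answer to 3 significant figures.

1.07 mol/L

Time constants: τᵢ = Vᵢ/Q for each well-mixed tank.
τ₁ = 689/19.8 = 34.798 s; τ₂ = 508/19.8 = 25.657 s.
Tank 1: C₁ = C_in(1 − e^(−t/τ₁)). Tank 2 (τ₁ ≠ τ₂): C₂ = C_in[1 − (τ₁ e^(−t/τ₁) − τ₂ e^(−t/τ₂))/(τ₁ − τ₂)].
At t = 27.9: e^(−t/τ₁) = 0.44853, e^(−t/τ₂) = 0.33708.
C₂ = 4.50·[1 − (34.798·0.44853 − 25.657·0.33708)/(9.1414)] = 4.50·0.23865 = 1.0739 mol/L.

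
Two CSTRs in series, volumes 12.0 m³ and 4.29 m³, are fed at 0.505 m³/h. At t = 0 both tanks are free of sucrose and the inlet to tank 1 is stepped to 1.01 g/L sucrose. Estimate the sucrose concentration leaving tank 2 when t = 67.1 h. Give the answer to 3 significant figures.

0.917 g/L

Time constants: τᵢ = Vᵢ/Q for each well-mixed tank.
τ₁ = 12.0/0.505 = 23.762 h; τ₂ = 4.29/0.505 = 8.4950 h.
Tank 1: C₁ = C_in(1 − e^(−t/τ₁)). Tank 2 (τ₁ ≠ τ₂): C₂ = C_in[1 − (τ₁ e^(−t/τ₁) − τ₂ e^(−t/τ₂))/(τ₁ − τ₂)].
At t = 67.1: e^(−t/τ₁) = 0.059380, e^(−t/τ₂) = 0.00037122.
C₂ = 1.01·[1 − (23.762·0.059380 − 8.4950·0.00037122)/(15.267)] = 1.01·0.90779 = 0.91686 g/L.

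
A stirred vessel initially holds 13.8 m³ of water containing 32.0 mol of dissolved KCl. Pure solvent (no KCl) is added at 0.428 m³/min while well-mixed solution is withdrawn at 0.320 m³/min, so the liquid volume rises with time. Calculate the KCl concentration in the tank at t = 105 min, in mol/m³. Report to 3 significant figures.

0.215 mol/m³

Let m(t) be the amount of KCl. Volume: V(t) = V₀ + (Q_in − Q_out) t = 13.8 + 0.10800 t; V(105) = 25.140 m³.
Solute balance: dm/dt = 0 − Q_out C = −Q_out m/V(t).
dm/m = −Q_out dt/(V₀ + 0.10800 t); integrating gives ln(m/m₀) = −(Q_out/(Q_in−Q_out)) ln(V/V₀).
m = m₀ (V₀/V)^(Q_out/(Q_in−Q_out)) = 32.0 × (13.8/25.140)^(2.9630) = 5.4118 mol.
C = m/V = 5.4118/25.140 = 0.21527 mol/m³.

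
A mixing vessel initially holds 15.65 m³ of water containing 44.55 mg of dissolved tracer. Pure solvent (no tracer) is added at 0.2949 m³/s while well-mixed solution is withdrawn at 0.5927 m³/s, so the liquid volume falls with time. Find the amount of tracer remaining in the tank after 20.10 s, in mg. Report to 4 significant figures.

Total volume: dV/dt = Q_in − Q_out = -0.297800 m³/s, so V(t) = 15.65 − 0.297800 t and V(20.10) = 9.66422 m³.
Solute balance: dm/dt = 0 − Q_out C = −Q_out m/V(t).
dm/m = −Q_out dt/(V₀ − 0.297800 t); integrating gives ln(m/m₀) = −(Q_out/(Q_in−Q_out)) ln(V/V₀).
m = m₀ (V₀/V)^(Q_out/(Q_in−Q_out)) = 44.55 × (15.65/9.66422)^(-1.99026) = 17.0683 mg.

17.07 mg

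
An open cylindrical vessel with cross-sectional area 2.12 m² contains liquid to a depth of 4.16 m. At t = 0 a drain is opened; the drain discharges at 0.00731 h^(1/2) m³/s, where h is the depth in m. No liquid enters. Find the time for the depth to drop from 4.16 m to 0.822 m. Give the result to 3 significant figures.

Accumulation of liquid (constant cross-section A): A dh/dt = −0.00731 √h.
This is separable: 2 d(√h)/dt = −0.00731/A, so √h = √h₀ − (0.00731/(2A)) t.
t = 2A(√h₀ − √h)/0.00731 = 2·2.12·(√4.16 − √0.822)/0.00731
  = 4.2400 × (2.0396 − 0.90664) / 0.00731 = 657.15 s.

657 s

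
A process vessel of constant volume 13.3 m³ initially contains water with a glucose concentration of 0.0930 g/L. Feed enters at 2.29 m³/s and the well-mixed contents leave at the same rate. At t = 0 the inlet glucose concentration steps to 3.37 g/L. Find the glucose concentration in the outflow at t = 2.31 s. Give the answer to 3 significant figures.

Transient balance on the dissolved component: V dC/dt = Q(C_in − C).
Rewrite as dC/dt + C/τ = C_in/τ, τ = V/Q = 5.8079 s.
Solution: C(t) = C_in + (C₀ − C_in) e^(−t/τ).
C(2.31) = 3.37 + (0.0930 − 3.37)·e^(−2.31/5.8079) = 3.37 + (-3.2770)·0.67184 = 1.1684 g/L.

1.17 g/L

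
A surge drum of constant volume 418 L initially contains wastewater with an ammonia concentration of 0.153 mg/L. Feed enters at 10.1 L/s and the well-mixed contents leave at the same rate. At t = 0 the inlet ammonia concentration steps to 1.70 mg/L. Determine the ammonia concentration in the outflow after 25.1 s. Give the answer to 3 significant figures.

0.856 mg/L

Accumulation = in − out for the solute gives V dC/dt = Q(C_in − C).
Rewrite as dC/dt + C/τ = C_in/τ, τ = V/Q = 41.386 s.
Integrating: C(t) = C_in + (C₀ − C_in) e^(−t/τ).
C(25.1) = 1.70 + (0.153 − 1.70)·e^(−25.1/41.386) = 1.70 + (-1.5470)·0.54527 = 0.85647 mg/L.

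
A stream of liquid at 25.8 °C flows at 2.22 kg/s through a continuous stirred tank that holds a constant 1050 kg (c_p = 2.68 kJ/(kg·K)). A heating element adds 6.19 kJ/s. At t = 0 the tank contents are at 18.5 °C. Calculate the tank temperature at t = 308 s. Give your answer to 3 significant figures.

M c_p dT/dt = ṁ c_p (T_in − T) + Q̇.
Rearrange: dT/dt = (T_ss − T)/τ with τ = M/ṁ = 472.97 s and T_ss = T_in + Q̇/(ṁ c_p) = 26.840 °C.
T approaches T_ss exponentially: T(t) = T_ss + (T₀ − T_ss) e^(−t/τ).
T(308) = 26.840 + (-8.3404)·e^(−308/472.97) = 26.840 + (-8.3404)·0.52142 = 22.492 °C.

22.5 °C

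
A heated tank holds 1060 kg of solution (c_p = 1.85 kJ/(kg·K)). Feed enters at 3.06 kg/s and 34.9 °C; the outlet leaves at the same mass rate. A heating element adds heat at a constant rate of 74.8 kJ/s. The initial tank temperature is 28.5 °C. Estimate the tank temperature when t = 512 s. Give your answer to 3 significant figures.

Heat balance on the well-mixed liquid: M c_p dT/dt = ṁ c_p (T_in − T) + 74.8.
Rearrange: dT/dt = (T_ss − T)/τ with τ = M/ṁ = 346.41 s and T_ss = T_in + Q̇/(ṁ c_p) = 48.113 °C.
Solution: T(t) = T_ss + (T₀ − T_ss) e^(−t/τ).
T(512) = 48.113 + (-19.613)·e^(−512/346.41) = 48.113 + (-19.613)·0.22808 = 43.640 °C.

43.6 °C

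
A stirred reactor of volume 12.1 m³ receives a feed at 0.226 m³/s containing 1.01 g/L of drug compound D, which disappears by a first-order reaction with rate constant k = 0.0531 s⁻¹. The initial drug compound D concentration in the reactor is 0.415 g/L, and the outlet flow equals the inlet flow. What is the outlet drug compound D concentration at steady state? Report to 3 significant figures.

Species balance: V dC/dt = Q C_in − Q C − k V C.
Steady state (dC/dt = 0): C_ss = Q C_in/(Q + kV) = C_in/(1 + kV/Q).
C_ss = 0.226·1.01/(0.226 + 0.0531·12.1) = 0.22826/0.86851 = 0.26282 g/L.

0.263 g/L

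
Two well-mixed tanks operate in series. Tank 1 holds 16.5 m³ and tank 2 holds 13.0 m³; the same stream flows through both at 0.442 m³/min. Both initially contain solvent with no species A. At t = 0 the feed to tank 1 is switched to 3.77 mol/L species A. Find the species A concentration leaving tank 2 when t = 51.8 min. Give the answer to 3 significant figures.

Species balance on tank i: dCᵢ/dt = (Cᵢ₋₁ − Cᵢ)/τᵢ with τᵢ = Vᵢ/Q.
τ₁ = 16.5/0.442 = 37.330 min; τ₂ = 13.0/0.442 = 29.412 min.
Tank 1: C₁ = C_in(1 − e^(−t/τ₁)). Tank 2 (τ₁ ≠ τ₂): C₂ = C_in[1 − (τ₁ e^(−t/τ₁) − τ₂ e^(−t/τ₂))/(τ₁ − τ₂)].
At t = 51.8: e^(−t/τ₁) = 0.24967, e^(−t/τ₂) = 0.17184.
C₂ = 3.77·[1 − (37.330·0.24967 − 29.412·0.17184)/(7.9186)] = 3.77·0.46124 = 1.7389 mol/L.

1.74 mol/L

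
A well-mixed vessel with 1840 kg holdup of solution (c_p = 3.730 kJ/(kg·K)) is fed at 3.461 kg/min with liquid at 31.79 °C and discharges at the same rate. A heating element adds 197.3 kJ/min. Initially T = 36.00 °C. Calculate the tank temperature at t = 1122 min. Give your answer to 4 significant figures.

45.73 °C

Heat balance on the well-mixed liquid: M c_p dT/dt = ṁ c_p (T_in − T) + 197.3.
Rearrange: dT/dt = (T_ss − T)/τ with τ = M/ṁ = 531.638 min and T_ss = T_in + Q̇/(ṁ c_p) = 47.0733 °C.
Solution: T(t) = T_ss + (T₀ − T_ss) e^(−t/τ).
T(1122) = 47.0733 + (-11.0733)·e^(−1122/531.638) = 47.0733 + (-11.0733)·0.121182 = 45.7314 °C.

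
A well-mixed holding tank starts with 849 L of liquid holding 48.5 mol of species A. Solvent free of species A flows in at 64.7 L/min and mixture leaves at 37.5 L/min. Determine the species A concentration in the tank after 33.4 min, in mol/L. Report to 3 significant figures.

0.0101 mol/L

Total volume: dV/dt = Q_in − Q_out = 27.200 L/min, so V(t) = 849 + 27.200 t and V(33.4) = 1757.5 L.
Species balance (pure solvent in): dm/dt = −Q_out · m/V(t).
dm/m = −Q_out dt/(V₀ + 27.200 t); integrating gives ln(m/m₀) = −(Q_out/(Q_in−Q_out)) ln(V/V₀).
m = m₀ (V₀/V)^(Q_out/(Q_in−Q_out)) = 48.5 × (849/1757.5)^(1.3787) = 17.787 mol.
C = m/V = 17.787/1757.5 = 0.010121 mol/L.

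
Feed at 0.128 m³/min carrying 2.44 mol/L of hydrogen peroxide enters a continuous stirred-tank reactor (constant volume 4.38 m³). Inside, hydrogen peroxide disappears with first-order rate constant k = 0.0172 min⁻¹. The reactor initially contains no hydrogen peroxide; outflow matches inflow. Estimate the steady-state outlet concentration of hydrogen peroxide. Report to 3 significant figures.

1.54 mol/L

Accumulation = in − out − consumed: V dC/dt = Q C_in − Q C − k V C.
At steady state: 0 = Q C_in − (Q + kV) C_ss, so C_ss = Q C_in/(Q + kV).
C_ss = 0.128·2.44/(0.128 + 0.0172·4.38) = 0.31232/0.20334 = 1.5360 mol/L.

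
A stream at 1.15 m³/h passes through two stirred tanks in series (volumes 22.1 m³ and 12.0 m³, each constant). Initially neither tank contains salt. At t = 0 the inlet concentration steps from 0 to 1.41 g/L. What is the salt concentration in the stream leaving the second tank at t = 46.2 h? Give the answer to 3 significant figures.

1.15 g/L

Species balance on tank i: dCᵢ/dt = (Cᵢ₋₁ − Cᵢ)/τᵢ with τᵢ = Vᵢ/Q.
τ₁ = 22.1/1.15 = 19.217 h; τ₂ = 12.0/1.15 = 10.435 h.
Solving the cascade with C₁(0)=C₂(0)=0 gives C₂(t) = C_in[1 − (τ₁ e^(−t/τ₁) − τ₂ e^(−t/τ₂))/(τ₁ − τ₂)].
At t = 46.2: e^(−t/τ₁) = 0.090349, e^(−t/τ₂) = 0.011944.
C₂ = 1.41·[1 − (19.217·0.090349 − 10.435·0.011944)/(8.7826)] = 1.41·0.81650 = 1.1513 g/L.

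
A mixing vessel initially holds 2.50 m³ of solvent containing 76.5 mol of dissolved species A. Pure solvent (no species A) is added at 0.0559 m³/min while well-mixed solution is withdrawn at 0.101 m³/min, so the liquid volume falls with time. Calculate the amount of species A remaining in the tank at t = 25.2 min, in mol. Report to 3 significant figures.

Total volume: dV/dt = Q_in − Q_out = -0.045100 m³/min, so V(t) = 2.50 − 0.045100 t and V(25.2) = 1.3635 m³.
No species A enters, so dm/dt = −Q_out · (m/V).
dm/m = −Q_out dt/(V₀ − 0.045100 t); integrating gives ln(m/m₀) = −(Q_out/(Q_in−Q_out)) ln(V/V₀).
m = m₀ (V₀/V)^(Q_out/(Q_in−Q_out)) = 76.5 × (2.50/1.3635)^(-2.2395) = 19.680 mol.

19.7 mol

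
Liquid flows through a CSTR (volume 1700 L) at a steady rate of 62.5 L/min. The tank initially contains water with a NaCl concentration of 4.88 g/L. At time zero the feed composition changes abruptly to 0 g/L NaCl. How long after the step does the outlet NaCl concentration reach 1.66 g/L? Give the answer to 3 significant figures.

Species balance: V dC/dt = Q(C_in − C) ⇒ τ = V/Q = 27.200 min.
C(t) = C_in + (C₀ − C_in) e^(−t/τ). Set C = 1.66 and solve for t:
e^(−t/τ) = (C − C_in)/(C₀ − C_in) = (1.66 − 0)/(4.88 − 0) = 0.34016
t = −τ ln(…) = 27.200 × 1.0783 = 29.331 min.

29.3 min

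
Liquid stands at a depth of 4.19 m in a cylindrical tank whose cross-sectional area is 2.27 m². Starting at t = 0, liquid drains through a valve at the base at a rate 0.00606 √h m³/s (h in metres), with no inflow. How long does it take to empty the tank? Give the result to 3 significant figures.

Volume balance on the tank: A dh/dt = −0.00606 √h.
∫ h^(−1/2) dh = −(0.00606/A) ∫ dt, giving 2√h = 2√h₀ − (0.00606/A) t.
Set h = 0: 2√h₀ = (0.00606/A) t_empty ⇒ t_empty = 2A√h₀/0.00606.
t_empty = 2·2.27·√4.19/0.00606 = 4.5400·2.0469/0.00606 = 1533.5 s.

1530 s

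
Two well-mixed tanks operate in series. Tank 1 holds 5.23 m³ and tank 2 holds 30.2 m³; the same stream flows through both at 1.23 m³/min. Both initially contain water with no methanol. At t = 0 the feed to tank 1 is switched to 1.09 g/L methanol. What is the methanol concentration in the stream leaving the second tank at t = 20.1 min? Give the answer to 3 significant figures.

Species balance on tank i: dCᵢ/dt = (Cᵢ₋₁ − Cᵢ)/τᵢ with τᵢ = Vᵢ/Q.
τ₁ = 5.23/1.23 = 4.2520 min; τ₂ = 30.2/1.23 = 24.553 min.
Solving the cascade with C₁(0)=C₂(0)=0 gives C₂(t) = C_in[1 − (τ₁ e^(−t/τ₁) − τ₂ e^(−t/τ₂))/(τ₁ − τ₂)].
At t = 20.1: e^(−t/τ₁) = 0.0088517, e^(−t/τ₂) = 0.44103.
C₂ = 1.09·[1 − (4.2520·0.0088517 − 24.553·0.44103)/(-20.301)] = 1.09·0.46845 = 0.51061 g/L.

0.511 g/L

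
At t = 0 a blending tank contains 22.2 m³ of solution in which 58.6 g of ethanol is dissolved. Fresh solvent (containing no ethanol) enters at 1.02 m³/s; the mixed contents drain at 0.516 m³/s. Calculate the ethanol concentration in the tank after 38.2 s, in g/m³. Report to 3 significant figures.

Total volume: dV/dt = Q_in − Q_out = 0.50400 m³/s, so V(t) = 22.2 + 0.50400 t and V(38.2) = 41.453 m³.
Solute balance: dm/dt = 0 − Q_out C = −Q_out m/V(t).
Separate: dm/m = −Q_out dt/V(t) ⇒ ln(m/m₀) = −(Q_out/(Q_in−Q_out)) ln(V/V₀).
m = m₀ (V₀/V)^(Q_out/(Q_in−Q_out)) = 58.6 × (22.2/41.453)^(1.0238) = 30.920 g.
C = m/V = 30.920/41.453 = 0.74591 g/m³.

0.746 g/m³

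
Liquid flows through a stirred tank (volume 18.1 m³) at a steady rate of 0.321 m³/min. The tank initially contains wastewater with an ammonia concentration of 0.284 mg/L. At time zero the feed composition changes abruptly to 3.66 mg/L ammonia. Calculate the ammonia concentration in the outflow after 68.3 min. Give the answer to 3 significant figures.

2.65 mg/L

Unsteady species balance (constant V, well mixed): V dC/dt = Q(C_in − C).
Time constant τ = V/Q = 18.1/0.321 = 56.386 min.
C approaches C_in exponentially: C(t) = C_in + (C₀ − C_in) e^(−t/τ).
C(68.3) = 3.66 + (0.284 − 3.66)·e^(−68.3/56.386) = 3.66 + (-3.3760)·0.29781 = 2.6546 mg/L.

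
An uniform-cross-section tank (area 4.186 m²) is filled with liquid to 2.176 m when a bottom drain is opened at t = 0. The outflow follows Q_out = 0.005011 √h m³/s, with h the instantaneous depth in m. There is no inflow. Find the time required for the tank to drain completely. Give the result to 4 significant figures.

With no inflow, A dh/dt = −0.005011 √h.
Separate and integrate: 2(√h − √h₀) = −(0.005011/A) t.
Tank is empty when √h = 0: t_empty = 2A√h₀/0.005011.
t_empty = 2·4.186·√2.176/0.005011 = 8.37200·1.47513/0.005011 = 2464.53 s.

2465 s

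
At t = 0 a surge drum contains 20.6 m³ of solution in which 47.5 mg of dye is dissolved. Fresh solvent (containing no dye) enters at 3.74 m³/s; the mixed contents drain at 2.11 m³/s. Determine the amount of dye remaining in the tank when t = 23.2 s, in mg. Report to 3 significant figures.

Let m(t) be the amount of dye. Volume: V(t) = V₀ + (Q_in − Q_out) t = 20.6 + 1.6300 t; V(23.2) = 58.416 m³.
Solute balance: dm/dt = 0 − Q_out C = −Q_out m/V(t).
Separate: dm/m = −Q_out dt/V(t) ⇒ ln(m/m₀) = −(Q_out/(Q_in−Q_out)) ln(V/V₀).
m = m₀ (V₀/V)^(Q_out/(Q_in−Q_out)) = 47.5 × (20.6/58.416)^(1.2945) = 12.323 mg.

12.3 mg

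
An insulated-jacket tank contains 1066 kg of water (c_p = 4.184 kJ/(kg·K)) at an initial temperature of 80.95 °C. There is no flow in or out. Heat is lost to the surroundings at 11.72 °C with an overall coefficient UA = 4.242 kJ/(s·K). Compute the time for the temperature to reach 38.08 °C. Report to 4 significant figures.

1015 s

Energy balance: M c_p dT/dt = −UA(T − T_amb).
τ = M c_p/UA = 1051.42 s; T_ss = T_amb = 11.7200 °C.
T(t) = T_ss + (T₀ − T_ss)e^(−t/τ); set T = 38.08:
t = −τ ln[(T − T_ss)/(T₀ − T_ss)] = −1051.42 · ln(0.380760) = 1015.24 s.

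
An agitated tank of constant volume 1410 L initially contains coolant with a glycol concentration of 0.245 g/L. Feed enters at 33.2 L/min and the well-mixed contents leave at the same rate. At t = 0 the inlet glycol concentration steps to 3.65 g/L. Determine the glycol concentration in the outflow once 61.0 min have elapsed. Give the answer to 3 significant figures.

2.84 g/L

Species balance on the tank: V dC/dt = Q(C_in − C).
Time constant τ = V/Q = 1410/33.2 = 42.470 min.
Solution: C(t) = C_in + (C₀ − C_in) e^(−t/τ).
C(61.0) = 3.65 + (0.245 − 3.65)·e^(−61.0/42.470) = 3.65 + (-3.4050)·0.23780 = 2.8403 g/L.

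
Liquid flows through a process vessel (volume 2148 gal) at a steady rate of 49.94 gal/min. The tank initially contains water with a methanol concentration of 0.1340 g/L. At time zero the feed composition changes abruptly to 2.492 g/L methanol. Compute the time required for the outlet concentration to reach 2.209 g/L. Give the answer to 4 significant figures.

Species balance: V dC/dt = Q(C_in − C) ⇒ τ = V/Q = 43.0116 min.
C(t) = C_in + (C₀ − C_in) e^(−t/τ). Set C = 2.209 and solve for t:
e^(−t/τ) = (C − C_in)/(C₀ − C_in) = (2.209 − 2.492)/(0.1340 − 2.492) = 0.120017
t = −τ ln(…) = 43.0116 × 2.12012 = 91.1899 min.

91.19 min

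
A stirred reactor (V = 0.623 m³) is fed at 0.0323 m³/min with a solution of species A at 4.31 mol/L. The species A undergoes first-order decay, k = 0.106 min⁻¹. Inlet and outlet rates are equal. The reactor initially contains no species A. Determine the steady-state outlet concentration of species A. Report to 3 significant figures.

1.42 mol/L

Species balance: V dC/dt = Q C_in − Q C − k V C.
Steady state (dC/dt = 0): C_ss = Q C_in/(Q + kV) = C_in/(1 + kV/Q).
C_ss = 0.0323·4.31/(0.0323 + 0.106·0.623) = 0.13921/0.098338 = 1.4157 mol/L.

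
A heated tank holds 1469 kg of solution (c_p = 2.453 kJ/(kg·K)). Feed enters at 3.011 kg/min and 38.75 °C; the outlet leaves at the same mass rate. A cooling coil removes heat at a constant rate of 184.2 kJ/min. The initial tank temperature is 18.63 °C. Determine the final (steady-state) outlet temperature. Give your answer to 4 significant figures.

M c_p dT/dt = ṁ c_p (T_in − T) − Q̇.
At steady state dT/dt = 0 ⇒ T_ss = T_in − Q̇/(ṁ c_p) = 38.75 − 184.2/(3.011·2.453) = 13.8109 °C.

13.81 °C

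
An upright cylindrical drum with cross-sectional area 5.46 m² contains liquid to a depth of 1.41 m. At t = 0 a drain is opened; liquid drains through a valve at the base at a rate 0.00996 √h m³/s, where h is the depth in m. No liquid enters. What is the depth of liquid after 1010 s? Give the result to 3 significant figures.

A dh/dt = −Q_out = −0.00996 √h.
This is separable: 2 d(√h)/dt = −0.00996/A, so √h = √h₀ − (0.00996/(2A)) t.
√h = √1.41 − 0.00996·1010/(2·5.46) = 1.1874 − 0.92121 = 0.26623.
h = 0.26623² = 0.070876 m.

0.0709 m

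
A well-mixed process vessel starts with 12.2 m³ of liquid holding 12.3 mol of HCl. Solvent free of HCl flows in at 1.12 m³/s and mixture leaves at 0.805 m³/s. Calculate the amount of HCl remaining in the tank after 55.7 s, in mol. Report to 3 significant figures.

Let m(t) be the amount of HCl. Volume: V(t) = V₀ + (Q_in − Q_out) t = 12.2 + 0.31500 t; V(55.7) = 29.746 m³.
Solute balance: dm/dt = 0 − Q_out C = −Q_out m/V(t).
Separate: dm/m = −Q_out dt/V(t) ⇒ ln(m/m₀) = −(Q_out/(Q_in−Q_out)) ln(V/V₀).
m = m₀ (V₀/V)^(Q_out/(Q_in−Q_out)) = 12.3 × (12.2/29.746)^(2.5556) = 1.2611 mol.

1.26 mol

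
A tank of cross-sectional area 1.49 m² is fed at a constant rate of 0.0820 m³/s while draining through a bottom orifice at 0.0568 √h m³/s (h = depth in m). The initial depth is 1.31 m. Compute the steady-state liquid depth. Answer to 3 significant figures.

2.08 m

Level balance: A dh/dt = 0.0820 − 0.0568 √h. Setting dh/dt = 0:
Q_in = 0.0568 √h_ss ⇒ √h_ss = 0.0820/0.0568 = 1.4437.
h_ss = 1.4437² = 2.0842 m. (Since h₀ = 1.31 m < h_ss, the level will rise toward this value.)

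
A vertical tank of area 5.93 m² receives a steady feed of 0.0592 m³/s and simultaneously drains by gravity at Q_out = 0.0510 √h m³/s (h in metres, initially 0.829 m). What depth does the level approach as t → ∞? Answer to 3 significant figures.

1.35 m

Level balance: A dh/dt = 0.0592 − 0.0510 √h. Setting dh/dt = 0:
Q_in = 0.0510 √h_ss ⇒ √h_ss = 0.0592/0.0510 = 1.1608.
h_ss = 1.1608² = 1.3474 m. (Since h₀ = 0.829 m < h_ss, the level will rise toward this value.)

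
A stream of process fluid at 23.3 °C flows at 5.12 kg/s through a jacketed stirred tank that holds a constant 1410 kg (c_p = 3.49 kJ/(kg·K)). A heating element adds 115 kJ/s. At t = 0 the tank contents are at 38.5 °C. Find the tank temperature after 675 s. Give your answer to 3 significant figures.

30.5 °C

M c_p dT/dt = ṁ c_p (T_in − T) + Q̇.
Rearrange: dT/dt = (T_ss − T)/τ with τ = M/ṁ = 275.39 s and T_ss = T_in + Q̇/(ṁ c_p) = 29.736 °C.
Solution: T(t) = T_ss + (T₀ − T_ss) e^(−t/τ).
T(675) = 29.736 + (8.7642)·e^(−675/275.39) = 29.736 + (8.7642)·0.086202 = 30.491 °C.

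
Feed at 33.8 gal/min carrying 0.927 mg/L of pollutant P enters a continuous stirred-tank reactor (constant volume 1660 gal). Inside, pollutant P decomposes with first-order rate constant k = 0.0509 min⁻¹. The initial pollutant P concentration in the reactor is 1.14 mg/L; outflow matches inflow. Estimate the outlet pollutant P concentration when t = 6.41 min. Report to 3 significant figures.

Accumulation = in − out − consumed: V dC/dt = Q C_in − Q C − k V C.
This is linear with rate a = Q/V + k = 0.071261 min⁻¹.
C_ss = Q C_in/(Q + kV) = 0.26487 mg/L; C(t) = C_ss + (C₀ − C_ss) e^(−a t).
C(6.41) = 0.26487 + (0.87513)·e^(−0.071261·6.41) = 0.26487 + (0.87513)·0.63332 = 0.81910 mg/L.

0.819 mg/L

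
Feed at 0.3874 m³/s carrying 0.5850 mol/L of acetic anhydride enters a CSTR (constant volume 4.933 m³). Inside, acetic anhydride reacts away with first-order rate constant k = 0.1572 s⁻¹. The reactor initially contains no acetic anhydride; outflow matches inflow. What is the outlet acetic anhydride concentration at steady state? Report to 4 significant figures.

0.1949 mol/L

Accumulation = in − out − consumed: V dC/dt = Q C_in − Q C − k V C.
At steady state: 0 = Q C_in − (Q + kV) C_ss, so C_ss = Q C_in/(Q + kV).
C_ss = 0.3874·0.5850/(0.3874 + 0.1572·4.933) = 0.226629/1.16287 = 0.194888 mol/L.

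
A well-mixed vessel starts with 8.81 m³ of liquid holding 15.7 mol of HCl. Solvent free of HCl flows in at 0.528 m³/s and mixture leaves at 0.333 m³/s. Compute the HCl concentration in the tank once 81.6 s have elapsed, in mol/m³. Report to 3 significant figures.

Total volume: dV/dt = Q_in − Q_out = 0.19500 m³/s, so V(t) = 8.81 + 0.19500 t and V(81.6) = 24.722 m³.
Solute balance: dm/dt = 0 − Q_out C = −Q_out m/V(t).
Separate: dm/m = −Q_out dt/V(t) ⇒ ln(m/m₀) = −(Q_out/(Q_in−Q_out)) ln(V/V₀).
m = m₀ (V₀/V)^(Q_out/(Q_in−Q_out)) = 15.7 × (8.81/24.722)^(1.7077) = 2.6957 mol.
C = m/V = 2.6957/24.722 = 0.10904 mol/m³.

0.109 mol/m³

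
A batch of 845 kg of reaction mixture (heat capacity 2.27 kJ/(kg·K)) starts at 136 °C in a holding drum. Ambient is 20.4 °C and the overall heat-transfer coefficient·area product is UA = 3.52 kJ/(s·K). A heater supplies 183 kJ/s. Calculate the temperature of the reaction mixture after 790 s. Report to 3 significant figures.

Lumped-capacitance energy balance: M c_p dT/dt = UA(T_amb − T) + Q̇.
dT/dt = (T_ss − T)/τ with T_ss = T_amb + Q̇/UA = 20.4 + 183/3.52 = 72.389 °C, τ = M c_p/UA = 845·2.27/3.52 = 544.93 s.
T approaches T_ss exponentially: T(t) = T_ss + (T₀ − T_ss) e^(−t/τ).
T(790) = 72.389 + (63.611)·0.23463 = 87.314 °C.

87.3 °C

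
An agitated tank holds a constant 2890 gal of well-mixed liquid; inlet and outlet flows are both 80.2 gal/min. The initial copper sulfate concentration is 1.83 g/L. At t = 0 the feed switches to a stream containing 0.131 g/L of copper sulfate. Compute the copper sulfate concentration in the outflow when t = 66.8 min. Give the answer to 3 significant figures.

Species balance on the tank: V dC/dt = Q(C_in − C).
Rewrite as dC/dt + C/τ = C_in/τ, τ = V/Q = 36.035 min.
This is linear first-order; C(t) = C_in + (C₀ − C_in) e^(−t/τ).
C(66.8) = 0.131 + (1.83 − 0.131)·e^(−66.8/36.035) = 0.131 + (1.6990)·0.15665 = 0.39714 g/L.

0.397 g/L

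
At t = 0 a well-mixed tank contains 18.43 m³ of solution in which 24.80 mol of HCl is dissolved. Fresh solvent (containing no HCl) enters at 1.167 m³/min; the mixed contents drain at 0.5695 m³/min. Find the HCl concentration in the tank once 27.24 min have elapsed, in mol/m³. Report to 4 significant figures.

Total volume: dV/dt = Q_in − Q_out = 0.597500 m³/min, so V(t) = 18.43 + 0.597500 t and V(27.24) = 34.7059 m³.
Solute balance: dm/dt = 0 − Q_out C = −Q_out m/V(t).
dm/m = −Q_out dt/(V₀ + 0.597500 t); integrating gives ln(m/m₀) = −(Q_out/(Q_in−Q_out)) ln(V/V₀).
m = m₀ (V₀/V)^(Q_out/(Q_in−Q_out)) = 24.80 × (18.43/34.7059)^(0.953138) = 13.5661 mol.
C = m/V = 13.5661/34.7059 = 0.390887 mol/m³.

0.3909 mol/m³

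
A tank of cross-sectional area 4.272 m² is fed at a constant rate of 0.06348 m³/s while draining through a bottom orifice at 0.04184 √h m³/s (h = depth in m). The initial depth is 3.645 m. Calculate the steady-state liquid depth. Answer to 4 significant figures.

2.302 m

Accumulation of liquid (constant cross-section A): A dh/dt = Q_in − 0.04184 √h. At steady state dh/dt = 0:
Q_in = 0.04184 √h_ss ⇒ √h_ss = 0.06348/0.04184 = 1.51721.
h_ss = 1.51721² = 2.30192 m. (Since h₀ = 3.645 m > h_ss, the level will fall toward this value.)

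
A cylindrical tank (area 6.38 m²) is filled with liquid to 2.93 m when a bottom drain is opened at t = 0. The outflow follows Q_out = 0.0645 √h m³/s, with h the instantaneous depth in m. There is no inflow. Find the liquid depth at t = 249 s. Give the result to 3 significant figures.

0.205 m

Unsteady balance on liquid volume: A dh/dt = −0.0645 √h.
∫ h^(−1/2) dh = −(0.0645/A) ∫ dt, giving 2√h = 2√h₀ − (0.0645/A) t.
√h = √2.93 − 0.0645·249/(2·6.38) = 1.7117 − 1.2587 = 0.45306.
h = 0.45306² = 0.20527 m.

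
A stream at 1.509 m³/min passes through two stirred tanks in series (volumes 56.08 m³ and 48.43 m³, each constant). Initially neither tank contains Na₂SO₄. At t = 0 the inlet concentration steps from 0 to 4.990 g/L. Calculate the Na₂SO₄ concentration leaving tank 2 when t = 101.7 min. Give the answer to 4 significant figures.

3.948 g/L

Time constants: τᵢ = Vᵢ/Q for each well-mixed tank.
τ₁ = 56.08/1.509 = 37.1637 min; τ₂ = 48.43/1.509 = 32.0941 min.
Tank 1: C₁ = C_in(1 − e^(−t/τ₁)). Tank 2 (τ₁ ≠ τ₂): C₂ = C_in[1 − (τ₁ e^(−t/τ₁) − τ₂ e^(−t/τ₂))/(τ₁ − τ₂)].
At t = 101.7: e^(−t/τ₁) = 0.0647940, e^(−t/τ₂) = 0.0420538.
C₂ = 4.990·[1 − (37.1637·0.0647940 − 32.0941·0.0420538)/(5.06958)] = 4.990·0.791244 = 3.94831 g/L.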